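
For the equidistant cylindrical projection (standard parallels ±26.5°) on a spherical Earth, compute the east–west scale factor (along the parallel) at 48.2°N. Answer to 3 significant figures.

In the equirectangular projection with standard parallel φ₀ = 26.5° (x = Rλ cos φ₀, y = Rφ), meridians are true-scale (h = 1) and the parallel scale is k = cos φ₀ / cos φ.
k = cos 26.5° / cos 48.2° = 0.8949/0.6665 = 1.343.

1.34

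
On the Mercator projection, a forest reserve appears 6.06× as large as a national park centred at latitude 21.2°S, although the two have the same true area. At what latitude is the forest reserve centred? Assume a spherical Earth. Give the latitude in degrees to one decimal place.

67.7°

Mercator areal scale is sec²φ, so apparent-area ratio = sec²φ₁ / sec²φ₂ = cos²φ₂ / cos²φ₁.
cos²φ₂ / cos²φ₁ = 6.06  ⇒  cos φ₁ = cos 21.2° / √6.06 = 0.9323/2.462 = 0.3787.
φ₁ = arccos(0.3787) ≈ 67.7°.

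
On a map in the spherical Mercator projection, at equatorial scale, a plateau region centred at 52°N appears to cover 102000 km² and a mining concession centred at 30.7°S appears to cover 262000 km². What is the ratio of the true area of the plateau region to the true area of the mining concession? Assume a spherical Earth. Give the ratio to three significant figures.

On Mercator the areal scale is sec²φ, so true area = apparent × cos²φ.
True area of plateau region: 102000 × cos²(52°) = 102000 × 0.3790 = 38660 km².
True area of mining concession: 262000 × cos²(30.7°) = 262000 × 0.7393 = 193700 km².
Ratio = 38660 / 193700 ≈ 0.200.

0.200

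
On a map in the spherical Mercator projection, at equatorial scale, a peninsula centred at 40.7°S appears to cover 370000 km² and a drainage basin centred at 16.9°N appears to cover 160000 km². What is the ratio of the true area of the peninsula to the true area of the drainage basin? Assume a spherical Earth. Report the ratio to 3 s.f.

1.45

Since Mercator area scale is 1/cos²φ, the true area equals the apparent area multiplied by cos²φ.
True area of peninsula: 370000 × cos²(40.7°) = 370000 × 0.5748 = 212700 km².
True area of drainage basin: 160000 × cos²(16.9°) = 160000 × 0.9155 = 146500 km².
Ratio = 212700 / 146500 ≈ 1.45.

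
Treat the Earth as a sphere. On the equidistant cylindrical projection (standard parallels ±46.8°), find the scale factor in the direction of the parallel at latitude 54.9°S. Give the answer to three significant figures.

1.19

The equidistant cylindrical projection with φ₀ = 46.8° has h = 1 (meridians true) and k = cos φ₀ / cos φ along parallels.
k = cos 46.8° / cos 54.9° = 0.6845/0.5750 = 1.191.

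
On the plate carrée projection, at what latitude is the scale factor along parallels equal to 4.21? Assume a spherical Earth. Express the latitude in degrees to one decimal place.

Plate carrée: h = 1, k = sec φ along parallels.
sec φ = 4.21  ⇒  cos φ = 0.2375  ⇒  φ ≈ 76.3°.

76.3°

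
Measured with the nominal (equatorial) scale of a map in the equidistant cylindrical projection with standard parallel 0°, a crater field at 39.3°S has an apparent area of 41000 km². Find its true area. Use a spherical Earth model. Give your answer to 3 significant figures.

31700 km²

For the equirectangular projection with φ₀ = 0 (plate carrée), h = 1 along meridians and k = sec φ along parallels.
Areal scale = h·k = 1 × sec φ; at 39.3°, h = 1.000, k = 1.292, so h·k = 1.292.
True area = apparent / (areal scale) = 41000 / 1.292 ≈ 31700 km².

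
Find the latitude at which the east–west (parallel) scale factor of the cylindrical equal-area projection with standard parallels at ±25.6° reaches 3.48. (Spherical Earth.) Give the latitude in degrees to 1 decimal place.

75.0°

Cylindrical equal-area (φ₀ = 25.6°): h = cos φ / cos 25.6° along meridians, k = cos 25.6° / cos φ along parallels; h·k = 1.
k = cos φ₀ / cos φ = 3.48  ⇒  cos φ = cos 25.6° / 3.48 = 0.2591.
φ = arccos(0.2591) ≈ 75.0°.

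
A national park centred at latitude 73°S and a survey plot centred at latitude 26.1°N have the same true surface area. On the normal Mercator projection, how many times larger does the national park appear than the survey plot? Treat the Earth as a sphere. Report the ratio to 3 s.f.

9.43

On Mercator, area is exaggerated by sec²φ = 1/cos²φ.
At 73°: sec²(73°) = 1/0.2924² = 11.70.
At 26.1°: sec²(26.1°) = 1/0.8980² = 1.240.
Ratio = 11.70/1.240 = cos²(26.1°)/cos²(73°) ≈ 9.43.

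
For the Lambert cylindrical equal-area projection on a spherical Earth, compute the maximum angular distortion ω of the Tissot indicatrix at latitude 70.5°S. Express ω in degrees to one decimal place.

The Lambert cylindrical equal-area projection is the cylindrical equal-area projection with its standard parallel at the equator (φ₀ = 0). For cylindrical equal-area with standard parallel φ₀, h = cos φ / cos φ₀ and k = cos φ₀ / cos φ, so h·k = 1.
At 70.5°: h = 0.3338, k = 2.996; principal scales a = 2.996, b = 0.3338.
sin(ω/2) = (a − b)/(a + b) = 2.662/3.330 = 0.7995, so ω = 2 arcsin(0.7995) ≈ 106.2°.

106.2°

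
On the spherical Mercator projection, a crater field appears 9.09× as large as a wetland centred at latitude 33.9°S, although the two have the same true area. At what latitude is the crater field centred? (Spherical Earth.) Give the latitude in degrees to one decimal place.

On Mercator, (apparent₁)/(apparent₂) = sec²φ₁ / sec²φ₂ when true areas are equal.
cos²φ₂ / cos²φ₁ = 9.09  ⇒  cos φ₁ = cos 33.9° / √9.09 = 0.8300/3.015 = 0.2753.
φ₁ = arccos(0.2753) ≈ 74.0°.

74.0°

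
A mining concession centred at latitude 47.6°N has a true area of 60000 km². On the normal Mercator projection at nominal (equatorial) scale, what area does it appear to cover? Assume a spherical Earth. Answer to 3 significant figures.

132000 km²

Mercator is conformal, so the point scale is isotropic: h = k = sec φ = 1/cos φ.
Areal scale = k² = sec²φ = 1/cos²(47.6°) = 1/0.6743² = 2.199.
Apparent area = 60000 × 2.199 ≈ 132000 km².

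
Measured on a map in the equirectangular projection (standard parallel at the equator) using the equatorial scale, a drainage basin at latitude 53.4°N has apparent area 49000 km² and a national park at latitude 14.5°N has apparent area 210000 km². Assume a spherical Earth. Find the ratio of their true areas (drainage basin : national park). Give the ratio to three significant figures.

Plate carrée has h = 1 and k = sec φ, giving areal scale sec φ; true area = (apparent area) · cos φ.
True area of drainage basin: 49000 × cos(53.4°) = 49000 × 0.5962 = 29220 km².
True area of national park: 210000 × cos(14.5°) = 210000 × 0.9681 = 203300 km².
Ratio = 29220 / 203300 ≈ 0.144.

0.144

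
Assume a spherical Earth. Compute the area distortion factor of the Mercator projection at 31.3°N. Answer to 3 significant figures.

1.37

For Mercator, h = k = sec φ (a conformal cylindrical projection has a single point scale, 1/cos φ).
Areal scale = k² = sec²φ = 1/cos²(31.3°) = 1/0.8545² = 1.370.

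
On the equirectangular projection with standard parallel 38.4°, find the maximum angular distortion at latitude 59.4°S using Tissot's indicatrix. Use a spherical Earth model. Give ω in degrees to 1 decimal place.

24.5°

In the equirectangular projection with standard parallel φ₀ = 38.4° (x = Rλ cos φ₀, y = Rφ), meridians are true-scale (h = 1) and the parallel scale is k = cos φ₀ / cos φ.
At 59.4°: h = 1.000, k = 1.540; principal scales a = 1.540, b = 1.000.
sin(ω/2) = (a − b)/(a + b) = 0.5395/2.540 = 0.2125, so ω = 2 arcsin(0.2125) ≈ 24.5°.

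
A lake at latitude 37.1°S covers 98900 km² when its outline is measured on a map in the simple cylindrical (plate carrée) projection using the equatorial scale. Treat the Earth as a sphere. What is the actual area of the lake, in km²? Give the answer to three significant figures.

For the equirectangular projection with φ₀ = 0 (plate carrée), h = 1 along meridians and k = sec φ along parallels.
Areal scale = h·k = 1 × sec φ; at 37.1°, h = 1.000, k = 1.254, so h·k = 1.254.
True area = apparent / (areal scale) = 98900 / 1.254 ≈ 78900 km².

78900 km²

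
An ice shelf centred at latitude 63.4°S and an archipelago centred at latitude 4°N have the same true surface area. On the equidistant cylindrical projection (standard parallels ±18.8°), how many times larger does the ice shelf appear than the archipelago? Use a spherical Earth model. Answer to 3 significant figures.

2.23

The equidistant cylindrical projection with φ₀ = 18.8° has h = 1 (meridians true) and k = cos φ₀ / cos φ along parallels.
Areal scale at 63.4°: h·k = 1.000 × 2.114 = 2.114.
Areal scale at 4°: h·k = 1.000 × 0.9490 = 0.9490.
Ratio = 2.114/0.9490 ≈ 2.23.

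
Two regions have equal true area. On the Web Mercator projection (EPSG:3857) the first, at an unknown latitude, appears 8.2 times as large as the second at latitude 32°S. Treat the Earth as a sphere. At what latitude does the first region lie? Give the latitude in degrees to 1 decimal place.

For equal true areas on Mercator, apparent areas scale as sec²φ, so the ratio is cos²φ₂ / cos²φ₁.
cos²φ₂ / cos²φ₁ = 8.2  ⇒  cos φ₁ = cos 32° / √8.2 = 0.8480/2.864 = 0.2962.
φ₁ = arccos(0.2962) ≈ 72.8°.

72.8°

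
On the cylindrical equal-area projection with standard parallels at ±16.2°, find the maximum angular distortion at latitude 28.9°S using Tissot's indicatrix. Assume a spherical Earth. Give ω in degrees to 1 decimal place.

10.6°

Cylindrical equal-area (φ₀ = 16.2°): h = cos φ / cos 16.2° along meridians, k = cos 16.2° / cos φ along parallels; h·k = 1.
At 28.9°: h = 0.9117, k = 1.097; principal scales a = 1.097, b = 0.9117.
sin(ω/2) = (a − b)/(a + b) = 0.1852/2.009 = 0.09222, so ω = 2 arcsin(0.09222) ≈ 10.6°.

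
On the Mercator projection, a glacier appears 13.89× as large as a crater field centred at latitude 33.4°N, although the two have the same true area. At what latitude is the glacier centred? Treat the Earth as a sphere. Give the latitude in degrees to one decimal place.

On Mercator, (apparent₁)/(apparent₂) = sec²φ₁ / sec²φ₂ when true areas are equal.
cos²φ₂ / cos²φ₁ = 13.89  ⇒  cos φ₁ = cos 33.4° / √13.89 = 0.8348/3.727 = 0.2240.
φ₁ = arccos(0.2240) ≈ 77.1°.

77.1°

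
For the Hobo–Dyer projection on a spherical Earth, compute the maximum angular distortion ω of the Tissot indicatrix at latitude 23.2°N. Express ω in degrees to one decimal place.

Hobo–Dyer is a cylindrical equal-area projection with standard parallels at ±37.5°. Cylindrical equal-area (φ₀ = 37.5°): h = cos φ / cos 37.5° along meridians, k = cos 37.5° / cos φ along parallels; h·k = 1.
At 23.2°: h = 1.159, k = 0.8632; principal scales a = 1.159, b = 0.8632.
sin(ω/2) = (a − b)/(a + b) = 0.2954/2.022 = 0.1461, so ω = 2 arcsin(0.1461) ≈ 16.8°.

16.8°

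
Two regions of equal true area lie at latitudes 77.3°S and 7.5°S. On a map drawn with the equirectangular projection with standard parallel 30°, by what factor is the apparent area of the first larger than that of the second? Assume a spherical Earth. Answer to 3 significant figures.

4.51

The equidistant cylindrical projection with φ₀ = 30° has h = 1 (meridians true) and k = cos φ₀ / cos φ along parallels.
Areal scale at 77.3°: h·k = 1.000 × 3.939 = 3.939.
Areal scale at 7.5°: h·k = 1.000 × 0.8735 = 0.8735.
Ratio = 3.939/0.8735 ≈ 4.51.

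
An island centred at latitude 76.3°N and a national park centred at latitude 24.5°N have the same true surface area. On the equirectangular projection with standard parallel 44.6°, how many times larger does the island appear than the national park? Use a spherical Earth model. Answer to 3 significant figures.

3.84

With standard parallel φ₀ = 44.6°, the equirectangular projection gives x = Rλ cos φ₀, y = Rφ, so h = 1 and k = cos 44.6° / cos φ.
Areal scale at 76.3°: h·k = 1.000 × 3.006 = 3.006.
Areal scale at 24.5°: h·k = 1.000 × 0.7825 = 0.7825.
Ratio = 3.006/0.7825 ≈ 3.84.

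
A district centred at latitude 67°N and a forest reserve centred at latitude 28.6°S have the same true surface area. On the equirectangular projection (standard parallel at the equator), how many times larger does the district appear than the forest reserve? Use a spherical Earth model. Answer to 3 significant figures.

2.25

For the equirectangular projection with φ₀ = 0 (plate carrée), h = 1 along meridians and k = sec φ along parallels.
Areal scale at 67°: h·k = 1.000 × 2.559 = 2.559.
Areal scale at 28.6°: h·k = 1.000 × 1.139 = 1.139.
Ratio = 2.559/1.139 ≈ 2.25.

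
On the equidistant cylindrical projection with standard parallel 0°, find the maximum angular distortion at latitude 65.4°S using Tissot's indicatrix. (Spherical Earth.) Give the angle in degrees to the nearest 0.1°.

For the equirectangular projection with φ₀ = 0 (plate carrée), h = 1 along meridians and k = sec φ along parallels.
At 65.4°: h = 1.000, k = 2.402; principal scales a = 2.402, b = 1.000.
sin(ω/2) = (a − b)/(a + b) = 1.402/3.402 = 0.4121, so ω = 2 arcsin(0.4121) ≈ 48.7°.

48.7°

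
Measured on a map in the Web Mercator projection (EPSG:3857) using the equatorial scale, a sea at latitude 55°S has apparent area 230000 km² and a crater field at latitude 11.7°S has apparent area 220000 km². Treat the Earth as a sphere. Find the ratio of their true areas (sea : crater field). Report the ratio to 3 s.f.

0.359

On Mercator the areal scale is sec²φ, so true area = apparent × cos²φ.
True area of sea: 230000 × cos²(55°) = 230000 × 0.3290 = 75670 km².
True area of crater field: 220000 × cos²(11.7°) = 220000 × 0.9589 = 211000 km².
Ratio = 75670 / 211000 ≈ 0.359.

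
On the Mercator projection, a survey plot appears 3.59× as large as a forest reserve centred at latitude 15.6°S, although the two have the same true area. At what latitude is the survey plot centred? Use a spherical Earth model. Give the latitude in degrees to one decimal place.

59.4°

On Mercator, (apparent₁)/(apparent₂) = sec²φ₁ / sec²φ₂ when true areas are equal.
cos²φ₂ / cos²φ₁ = 3.59  ⇒  cos φ₁ = cos 15.6° / √3.59 = 0.9632/1.895 = 0.5083.
φ₁ = arccos(0.5083) ≈ 59.4°.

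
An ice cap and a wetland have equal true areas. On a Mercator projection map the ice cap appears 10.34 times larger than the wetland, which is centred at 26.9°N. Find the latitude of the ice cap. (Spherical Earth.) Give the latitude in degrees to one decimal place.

On Mercator, (apparent₁)/(apparent₂) = sec²φ₁ / sec²φ₂ when true areas are equal.
cos²φ₂ / cos²φ₁ = 10.34  ⇒  cos φ₁ = cos 26.9° / √10.34 = 0.8918/3.216 = 0.2773.
φ₁ = arccos(0.2773) ≈ 73.9°.

73.9°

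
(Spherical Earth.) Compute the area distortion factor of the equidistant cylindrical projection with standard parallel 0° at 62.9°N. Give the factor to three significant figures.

For the equirectangular projection with φ₀ = 0 (plate carrée), h = 1 along meridians and k = sec φ along parallels.
Areal scale = h·k = 1 × sec φ; at 62.9°, h = 1.000, k = 2.195, so h·k = 2.195.

2.20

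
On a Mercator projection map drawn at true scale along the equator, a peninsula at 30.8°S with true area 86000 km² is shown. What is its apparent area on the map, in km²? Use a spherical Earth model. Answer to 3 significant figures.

117000 km²

For Mercator, h = k = sec φ (a conformal cylindrical projection has a single point scale, 1/cos φ).
Areal scale = k² = sec²φ = 1/cos²(30.8°) = 1/0.8590² = 1.355.
Apparent area = 86000 × 1.355 ≈ 117000 km².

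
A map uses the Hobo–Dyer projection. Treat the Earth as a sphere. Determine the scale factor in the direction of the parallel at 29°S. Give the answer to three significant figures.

0.907

Hobo–Dyer is a cylindrical equal-area projection with standard parallels at ±37.5°. Cylindrical equal-area (φ₀ = 37.5°): h = cos φ / cos 37.5° along meridians, k = cos 37.5° / cos φ along parallels; h·k = 1.
k = cos 37.5° / cos 29° = 0.7934/0.8746 = 0.9071.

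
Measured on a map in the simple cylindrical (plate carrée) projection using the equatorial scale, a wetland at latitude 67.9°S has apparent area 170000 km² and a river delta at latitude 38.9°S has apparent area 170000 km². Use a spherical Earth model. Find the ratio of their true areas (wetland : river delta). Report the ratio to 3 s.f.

On the plate carrée, areal scale = h·k = 1 × sec φ, so true area = apparent × cos φ.
True area of wetland: 170000 × cos(67.9°) = 170000 × 0.3762 = 63960 km².
True area of river delta: 170000 × cos(38.9°) = 170000 × 0.7782 = 132300 km².
Ratio = 63960 / 132300 ≈ 0.483.

0.483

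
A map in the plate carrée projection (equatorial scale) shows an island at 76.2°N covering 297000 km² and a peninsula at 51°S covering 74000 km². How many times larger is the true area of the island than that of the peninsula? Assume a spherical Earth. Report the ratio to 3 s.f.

Plate carrée has h = 1 and k = sec φ, giving areal scale sec φ; true area = (apparent area) · cos φ.
True area of island: 297000 × cos(76.2°) = 297000 × 0.2385 = 70840 km².
True area of peninsula: 74000 × cos(51°) = 74000 × 0.6293 = 46570 km².
Ratio = 70840 / 46570 ≈ 1.52.

1.52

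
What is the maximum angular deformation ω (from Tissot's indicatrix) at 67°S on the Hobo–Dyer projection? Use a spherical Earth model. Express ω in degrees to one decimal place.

75.1°

The Hobo–Dyer projection is cylindrical equal-area with φ₀ = 37.5°. Cylindrical equal-area (φ₀ = 37.5°): h = cos φ / cos 37.5° along meridians, k = cos 37.5° / cos φ along parallels; h·k = 1.
At 67°: h = 0.4925, k = 2.030; principal scales a = 2.030, b = 0.4925.
sin(ω/2) = (a − b)/(a + b) = 1.538/2.523 = 0.6096, so ω = 2 arcsin(0.6096) ≈ 75.1°.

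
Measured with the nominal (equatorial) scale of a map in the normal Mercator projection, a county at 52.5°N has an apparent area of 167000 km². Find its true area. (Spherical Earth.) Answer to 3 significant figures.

The Mercator projection is conformal; its linear scale factor is the same in every direction and equals sec φ = 1/cos φ.
Areal scale = k² = sec²φ = 1/cos²(52.5°) = 1/0.6088² = 2.698.
True area = apparent / (areal scale) = 167000 / 2.698 ≈ 61900 km².

61900 km²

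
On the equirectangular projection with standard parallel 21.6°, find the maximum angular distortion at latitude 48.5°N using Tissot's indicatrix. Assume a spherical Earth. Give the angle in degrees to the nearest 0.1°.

19.3°

The equidistant cylindrical projection with φ₀ = 21.6° has h = 1 (meridians true) and k = cos φ₀ / cos φ along parallels.
At 48.5°: h = 1.000, k = 1.403; principal scales a = 1.403, b = 1.000.
sin(ω/2) = (a − b)/(a + b) = 0.4032/2.403 = 0.1678, so ω = 2 arcsin(0.1678) ≈ 19.3°.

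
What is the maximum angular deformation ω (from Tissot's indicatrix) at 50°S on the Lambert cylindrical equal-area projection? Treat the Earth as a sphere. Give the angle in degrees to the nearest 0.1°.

49.1°

The Lambert cylindrical equal-area projection is the cylindrical equal-area projection with its standard parallel at the equator (φ₀ = 0). For cylindrical equal-area with standard parallel φ₀, h = cos φ / cos φ₀ and k = cos φ₀ / cos φ, so h·k = 1.
At 50°: h = 0.6428, k = 1.556; principal scales a = 1.556, b = 0.6428.
sin(ω/2) = (a − b)/(a + b) = 0.9129/2.199 = 0.4153, so ω = 2 arcsin(0.4153) ≈ 49.1°.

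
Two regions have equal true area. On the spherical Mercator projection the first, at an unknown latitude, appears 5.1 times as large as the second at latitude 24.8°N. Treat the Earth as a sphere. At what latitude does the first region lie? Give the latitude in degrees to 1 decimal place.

For equal true areas on Mercator, apparent areas scale as sec²φ, so the ratio is cos²φ₂ / cos²φ₁.
cos²φ₂ / cos²φ₁ = 5.1  ⇒  cos φ₁ = cos 24.8° / √5.1 = 0.9078/2.258 = 0.4020.
φ₁ = arccos(0.4020) ≈ 66.3°.

66.3°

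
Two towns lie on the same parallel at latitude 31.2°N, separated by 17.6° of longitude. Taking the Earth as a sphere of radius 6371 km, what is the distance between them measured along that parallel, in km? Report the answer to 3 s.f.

Arc length along a parallel = R cos φ · Δλ (with Δλ in radians).
= 6371 × cos 31.2° × (17.6° × π/180) = 6371 × 0.8554 × 0.3072 ≈ 1670 km.

1670 km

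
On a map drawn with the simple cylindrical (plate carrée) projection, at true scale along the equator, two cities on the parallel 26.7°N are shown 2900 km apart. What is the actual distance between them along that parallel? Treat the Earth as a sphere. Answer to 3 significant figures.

In the plate carrée (x = Rλ, y = Rφ), meridians are true-scale (h = 1) and parallels are stretched by k = sec φ.
Along the parallel at 26.7°, map distances are exaggerated by k = sec 26.7° = 1.119.
True distance = 2900 / 1.119 = 2900 × cos 26.7° ≈ 2590 km.

2590 km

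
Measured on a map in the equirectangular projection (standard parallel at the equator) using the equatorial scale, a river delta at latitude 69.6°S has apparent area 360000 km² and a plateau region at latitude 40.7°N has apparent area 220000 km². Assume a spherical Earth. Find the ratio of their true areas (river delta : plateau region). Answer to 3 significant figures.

Plate carrée has h = 1 and k = sec φ, giving areal scale sec φ; true area = (apparent area) · cos φ.
True area of river delta: 360000 × cos(69.6°) = 360000 × 0.3486 = 125500 km².
True area of plateau region: 220000 × cos(40.7°) = 220000 × 0.7581 = 166800 km².
Ratio = 125500 / 166800 ≈ 0.752.

0.752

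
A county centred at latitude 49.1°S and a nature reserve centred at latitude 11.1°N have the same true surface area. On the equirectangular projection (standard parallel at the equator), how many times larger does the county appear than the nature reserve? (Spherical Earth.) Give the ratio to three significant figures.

Plate carrée maps x = Rλ, y = Rφ. The meridian scale is h = 1 and the parallel scale is k = 1/cos φ = sec φ.
Areal scale at 49.1°: h·k = 1.000 × 1.527 = 1.527.
Areal scale at 11.1°: h·k = 1.000 × 1.019 = 1.019.
Ratio = 1.527/1.019 ≈ 1.50.

1.50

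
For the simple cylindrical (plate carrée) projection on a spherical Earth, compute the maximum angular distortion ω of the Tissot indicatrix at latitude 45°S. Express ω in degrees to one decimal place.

19.8°

In the plate carrée (x = Rλ, y = Rφ), meridians are true-scale (h = 1) and parallels are stretched by k = sec φ.
At 45°: h = 1.000, k = 1.414; principal scales a = 1.414, b = 1.000.
sin(ω/2) = (a − b)/(a + b) = 0.4142/2.414 = 0.1716, so ω = 2 arcsin(0.1716) ≈ 19.8°.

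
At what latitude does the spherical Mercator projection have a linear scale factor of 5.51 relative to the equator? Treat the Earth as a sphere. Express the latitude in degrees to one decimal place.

79.5°

Mercator scale is k = sec φ = 1/cos φ.
1/cos φ = 5.51  ⇒  cos φ = 0.1815  ⇒  φ = arccos(0.1815) ≈ 79.5°.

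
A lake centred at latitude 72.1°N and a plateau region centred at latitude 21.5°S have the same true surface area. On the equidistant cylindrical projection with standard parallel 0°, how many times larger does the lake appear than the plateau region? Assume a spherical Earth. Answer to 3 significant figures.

Plate carrée maps x = Rλ, y = Rφ. The meridian scale is h = 1 and the parallel scale is k = 1/cos φ = sec φ.
Areal scale at 72.1°: h·k = 1.000 × 3.254 = 3.254.
Areal scale at 21.5°: h·k = 1.000 × 1.075 = 1.075.
Ratio = 3.254/1.075 ≈ 3.03.

3.03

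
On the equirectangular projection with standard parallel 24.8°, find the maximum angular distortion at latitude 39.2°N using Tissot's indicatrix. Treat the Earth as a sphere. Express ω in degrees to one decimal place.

The equidistant cylindrical projection with φ₀ = 24.8° has h = 1 (meridians true) and k = cos φ₀ / cos φ along parallels.
At 39.2°: h = 1.000, k = 1.171; principal scales a = 1.171, b = 1.000.
sin(ω/2) = (a − b)/(a + b) = 0.1714/2.171 = 0.07894, so ω = 2 arcsin(0.07894) ≈ 9.1°.

9.1°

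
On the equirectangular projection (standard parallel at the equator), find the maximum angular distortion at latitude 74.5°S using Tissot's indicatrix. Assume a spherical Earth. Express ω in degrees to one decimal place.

70.7°

For the equirectangular projection with φ₀ = 0 (plate carrée), h = 1 along meridians and k = sec φ along parallels.
At 74.5°: h = 1.000, k = 3.742; principal scales a = 3.742, b = 1.000.
sin(ω/2) = (a − b)/(a + b) = 2.742/4.742 = 0.5782, so ω = 2 arcsin(0.5782) ≈ 70.7°.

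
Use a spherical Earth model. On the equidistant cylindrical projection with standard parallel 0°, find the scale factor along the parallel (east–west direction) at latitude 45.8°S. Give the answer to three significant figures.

1.43

In the plate carrée (x = Rλ, y = Rφ), meridians are true-scale (h = 1) and parallels are stretched by k = sec φ.
k = 1/cos 45.8° = 1/0.6972 = 1.434.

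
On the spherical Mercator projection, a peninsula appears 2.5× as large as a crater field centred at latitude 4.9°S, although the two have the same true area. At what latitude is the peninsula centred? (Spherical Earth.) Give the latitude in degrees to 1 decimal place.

50.9°

On Mercator, (apparent₁)/(apparent₂) = sec²φ₁ / sec²φ₂ when true areas are equal.
cos²φ₂ / cos²φ₁ = 2.5  ⇒  cos φ₁ = cos 4.9° / √2.5 = 0.9963/1.581 = 0.6301.
φ₁ = arccos(0.6301) ≈ 50.9°.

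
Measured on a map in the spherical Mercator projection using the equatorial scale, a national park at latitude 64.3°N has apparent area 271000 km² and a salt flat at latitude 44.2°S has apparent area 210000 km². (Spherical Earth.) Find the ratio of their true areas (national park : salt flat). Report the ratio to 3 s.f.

On Mercator the areal scale is sec²φ, so true area = apparent × cos²φ.
True area of national park: 271000 × cos²(64.3°) = 271000 × 0.1881 = 50960 km².
True area of salt flat: 210000 × cos²(44.2°) = 210000 × 0.5140 = 107900 km².
Ratio = 50960 / 107900 ≈ 0.472.

0.472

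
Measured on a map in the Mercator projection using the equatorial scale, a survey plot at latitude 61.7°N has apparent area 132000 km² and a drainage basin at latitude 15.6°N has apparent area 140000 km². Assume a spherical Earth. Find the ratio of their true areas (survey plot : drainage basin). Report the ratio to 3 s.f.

0.228

On Mercator the areal scale is sec²φ, so true area = apparent × cos²φ.
True area of survey plot: 132000 × cos²(61.7°) = 132000 × 0.2248 = 29670 km².
True area of drainage basin: 140000 × cos²(15.6°) = 140000 × 0.9277 = 129900 km².
Ratio = 29670 / 129900 ≈ 0.228.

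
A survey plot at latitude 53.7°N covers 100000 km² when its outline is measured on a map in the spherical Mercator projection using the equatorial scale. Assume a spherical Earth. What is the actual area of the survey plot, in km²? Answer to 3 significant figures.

35000 km²

For Mercator, h = k = sec φ (a conformal cylindrical projection has a single point scale, 1/cos φ).
Areal scale = k² = sec²φ = 1/cos²(53.7°) = 1/0.5920² = 2.853.
True area = apparent / (areal scale) = 100000 / 2.853 ≈ 35000 km².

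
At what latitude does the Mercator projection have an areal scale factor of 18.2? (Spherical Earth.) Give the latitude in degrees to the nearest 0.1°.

Mercator areal scale is sec²φ.
sec²φ = 18.2  ⇒  cos²φ = 0.05495  ⇒  cos φ = 0.2344.
φ = arccos(0.2344) ≈ 76.4°.

76.4°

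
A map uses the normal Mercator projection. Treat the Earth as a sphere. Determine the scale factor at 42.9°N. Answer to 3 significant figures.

Mercator is conformal, so the point scale is isotropic: h = k = sec φ = 1/cos φ.
k = 1/cos 42.9° = 1/0.7325 = 1.365.

1.37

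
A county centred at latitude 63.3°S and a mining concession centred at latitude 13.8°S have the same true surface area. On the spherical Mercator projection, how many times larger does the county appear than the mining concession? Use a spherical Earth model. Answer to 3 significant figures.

4.67

Mercator areal scale is sec²φ.
At 63.3°: sec²(63.3°) = 1/0.4493² = 4.953.
At 13.8°: sec²(13.8°) = 1/0.9711² = 1.060.
Ratio = 4.953/1.060 = cos²(13.8°)/cos²(63.3°) ≈ 4.67.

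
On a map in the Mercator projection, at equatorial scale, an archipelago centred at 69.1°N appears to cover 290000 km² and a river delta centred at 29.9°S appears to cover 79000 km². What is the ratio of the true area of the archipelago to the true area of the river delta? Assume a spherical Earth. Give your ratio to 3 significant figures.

Since Mercator area scale is 1/cos²φ, the true area equals the apparent area multiplied by cos²φ.
True area of archipelago: 290000 × cos²(69.1°) = 290000 × 0.1273 = 36910 km².
True area of river delta: 79000 × cos²(29.9°) = 79000 × 0.7515 = 59370 km².
Ratio = 36910 / 59370 ≈ 0.622.

0.622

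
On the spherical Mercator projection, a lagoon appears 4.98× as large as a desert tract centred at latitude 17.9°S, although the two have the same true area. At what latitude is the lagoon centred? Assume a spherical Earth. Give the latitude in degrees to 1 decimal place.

For equal true areas on Mercator, apparent areas scale as sec²φ, so the ratio is cos²φ₂ / cos²φ₁.
cos²φ₂ / cos²φ₁ = 4.98  ⇒  cos φ₁ = cos 17.9° / √4.98 = 0.9516/2.232 = 0.4264.
φ₁ = arccos(0.4264) ≈ 64.8°.

64.8°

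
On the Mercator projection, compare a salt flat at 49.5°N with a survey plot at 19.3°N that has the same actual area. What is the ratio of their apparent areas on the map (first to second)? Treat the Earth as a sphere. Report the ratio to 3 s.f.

Mercator areal scale is sec²φ.
At 49.5°: sec²(49.5°) = 1/0.6494² = 2.371.
At 19.3°: sec²(19.3°) = 1/0.9438² = 1.123.
Ratio = 2.371/1.123 = cos²(19.3°)/cos²(49.5°) ≈ 2.11.

2.11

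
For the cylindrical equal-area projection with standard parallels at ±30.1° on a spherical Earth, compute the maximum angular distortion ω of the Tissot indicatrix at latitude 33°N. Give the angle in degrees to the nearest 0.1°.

Cylindrical equal-area (φ₀ = 30.1°): h = cos φ / cos 30.1° along meridians, k = cos 30.1° / cos φ along parallels; h·k = 1.
At 33°: h = 0.9694, k = 1.032; principal scales a = 1.032, b = 0.9694.
sin(ω/2) = (a − b)/(a + b) = 0.06218/2.001 = 0.03108, so ω = 2 arcsin(0.03108) ≈ 3.6°.

3.6°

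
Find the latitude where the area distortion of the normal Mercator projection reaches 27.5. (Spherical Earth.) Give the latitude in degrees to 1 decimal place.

79.0°

Mercator areal scale is sec²φ.
sec²φ = 27.5  ⇒  cos²φ = 0.03636  ⇒  cos φ = 0.1907.
φ = arccos(0.1907) ≈ 79.0°.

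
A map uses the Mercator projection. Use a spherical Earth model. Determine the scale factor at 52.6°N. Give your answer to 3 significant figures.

The Mercator projection is conformal; its linear scale factor is the same in every direction and equals sec φ = 1/cos φ.
k = 1/cos 52.6° = 1/0.6074 = 1.646.

1.65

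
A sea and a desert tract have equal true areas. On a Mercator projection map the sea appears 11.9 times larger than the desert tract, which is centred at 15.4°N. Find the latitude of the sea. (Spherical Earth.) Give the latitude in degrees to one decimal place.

Mercator areal scale is sec²φ, so apparent-area ratio = sec²φ₁ / sec²φ₂ = cos²φ₂ / cos²φ₁.
cos²φ₂ / cos²φ₁ = 11.9  ⇒  cos φ₁ = cos 15.4° / √11.9 = 0.9641/3.450 = 0.2795.
φ₁ = arccos(0.2795) ≈ 73.8°.

73.8°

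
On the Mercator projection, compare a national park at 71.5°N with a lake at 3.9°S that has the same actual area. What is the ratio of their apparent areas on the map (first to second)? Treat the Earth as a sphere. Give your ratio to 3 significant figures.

Mercator is conformal with k = sec φ, so areal scale = k² = sec²φ.
At 71.5°: sec²(71.5°) = 1/0.3173² = 9.932.
At 3.9°: sec²(3.9°) = 1/0.9977² = 1.005.
Ratio = 9.932/1.005 = cos²(3.9°)/cos²(71.5°) ≈ 9.89.

9.89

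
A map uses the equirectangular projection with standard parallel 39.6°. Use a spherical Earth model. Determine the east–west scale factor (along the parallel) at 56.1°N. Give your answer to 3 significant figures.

With standard parallel φ₀ = 39.6°, the equirectangular projection gives x = Rλ cos φ₀, y = Rφ, so h = 1 and k = cos 39.6° / cos φ.
k = cos 39.6° / cos 56.1° = 0.7705/0.5577 = 1.381.

1.38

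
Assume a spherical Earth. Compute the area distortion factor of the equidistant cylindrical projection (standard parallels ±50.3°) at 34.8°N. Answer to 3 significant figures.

0.778

With standard parallel φ₀ = 50.3°, the equirectangular projection gives x = Rλ cos φ₀, y = Rφ, so h = 1 and k = cos 50.3° / cos φ.
Areal scale = h·k = 1 × cos φ₀ / cos φ; at 34.8°, h = 1.000, k = 0.7779, so h·k = 0.7779.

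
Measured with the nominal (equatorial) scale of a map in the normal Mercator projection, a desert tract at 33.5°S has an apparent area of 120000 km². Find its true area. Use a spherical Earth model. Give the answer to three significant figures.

Mercator is conformal, so the point scale is isotropic: h = k = sec φ = 1/cos φ.
Areal scale = k² = sec²φ = 1/cos²(33.5°) = 1/0.8339² = 1.438.
True area = apparent / (areal scale) = 120000 / 1.438 ≈ 83400 km².

83400 km²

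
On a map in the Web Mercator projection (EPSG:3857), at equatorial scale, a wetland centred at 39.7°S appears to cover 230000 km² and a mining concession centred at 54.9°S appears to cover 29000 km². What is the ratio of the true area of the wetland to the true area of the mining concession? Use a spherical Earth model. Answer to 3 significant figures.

Since Mercator area scale is 1/cos²φ, the true area equals the apparent area multiplied by cos²φ.
True area of wetland: 230000 × cos²(39.7°) = 230000 × 0.5920 = 136200 km².
True area of mining concession: 29000 × cos²(54.9°) = 29000 × 0.3306 = 9588 km².
Ratio = 136200 / 9588 ≈ 14.2.

14.2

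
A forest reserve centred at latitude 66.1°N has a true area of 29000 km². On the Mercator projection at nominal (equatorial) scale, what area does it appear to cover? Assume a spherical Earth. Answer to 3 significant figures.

Mercator is conformal, so the point scale is isotropic: h = k = sec φ = 1/cos φ.
Areal scale = k² = sec²φ = 1/cos²(66.1°) = 1/0.4051² = 6.092.
Apparent area = 29000 × 6.092 ≈ 177000 km².

177000 km²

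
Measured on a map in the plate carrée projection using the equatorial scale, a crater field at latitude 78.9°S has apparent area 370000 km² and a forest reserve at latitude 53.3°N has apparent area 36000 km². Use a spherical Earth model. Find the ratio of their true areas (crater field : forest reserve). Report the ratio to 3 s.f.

Plate carrée has h = 1 and k = sec φ, giving areal scale sec φ; true area = (apparent area) · cos φ.
True area of crater field: 370000 × cos(78.9°) = 370000 × 0.1925 = 71230 km².
True area of forest reserve: 36000 × cos(53.3°) = 36000 × 0.5976 = 21510 km².
Ratio = 71230 / 21510 ≈ 3.31.

3.31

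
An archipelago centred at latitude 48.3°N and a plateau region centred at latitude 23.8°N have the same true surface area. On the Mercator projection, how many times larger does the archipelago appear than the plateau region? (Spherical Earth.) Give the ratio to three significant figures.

Mercator areal scale is sec²φ.
At 48.3°: sec²(48.3°) = 1/0.6652² = 2.260.
At 23.8°: sec²(23.8°) = 1/0.9150² = 1.195.
Ratio = 2.260/1.195 = cos²(23.8°)/cos²(48.3°) ≈ 1.89.

1.89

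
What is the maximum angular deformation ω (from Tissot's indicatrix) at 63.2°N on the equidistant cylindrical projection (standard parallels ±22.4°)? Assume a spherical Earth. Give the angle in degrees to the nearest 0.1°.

40.3°

With standard parallel φ₀ = 22.4°, the equirectangular projection gives x = Rλ cos φ₀, y = Rφ, so h = 1 and k = cos 22.4° / cos φ.
At 63.2°: h = 1.000, k = 2.051; principal scales a = 2.051, b = 1.000.
sin(ω/2) = (a − b)/(a + b) = 1.051/3.051 = 0.3444, so ω = 2 arcsin(0.3444) ≈ 40.3°.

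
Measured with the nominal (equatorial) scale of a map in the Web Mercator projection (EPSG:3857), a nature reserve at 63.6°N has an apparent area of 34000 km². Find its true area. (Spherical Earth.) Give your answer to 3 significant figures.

The Mercator projection is conformal; its linear scale factor is the same in every direction and equals sec φ = 1/cos φ.
Areal scale = k² = sec²φ = 1/cos²(63.6°) = 1/0.4446² = 5.058.
True area = apparent / (areal scale) = 34000 / 5.058 ≈ 6720 km².

6720 km²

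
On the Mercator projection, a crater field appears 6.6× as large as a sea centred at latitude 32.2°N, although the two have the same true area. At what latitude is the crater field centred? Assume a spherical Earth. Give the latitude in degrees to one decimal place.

Mercator areal scale is sec²φ, so apparent-area ratio = sec²φ₁ / sec²φ₂ = cos²φ₂ / cos²φ₁.
cos²φ₂ / cos²φ₁ = 6.6  ⇒  cos φ₁ = cos 32.2° / √6.6 = 0.8462/2.569 = 0.3294.
φ₁ = arccos(0.3294) ≈ 70.8°.

70.8°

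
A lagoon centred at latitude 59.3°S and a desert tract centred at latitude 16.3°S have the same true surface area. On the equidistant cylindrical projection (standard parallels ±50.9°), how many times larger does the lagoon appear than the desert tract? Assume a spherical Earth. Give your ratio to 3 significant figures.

1.88

With standard parallel φ₀ = 50.9°, the equirectangular projection gives x = Rλ cos φ₀, y = Rφ, so h = 1 and k = cos 50.9° / cos φ.
Areal scale at 59.3°: h·k = 1.000 × 1.235 = 1.235.
Areal scale at 16.3°: h·k = 1.000 × 0.6571 = 0.6571.
Ratio = 1.235/0.6571 ≈ 1.88.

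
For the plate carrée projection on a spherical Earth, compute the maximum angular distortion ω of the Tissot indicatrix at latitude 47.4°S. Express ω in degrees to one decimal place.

Plate carrée maps x = Rλ, y = Rφ. The meridian scale is h = 1 and the parallel scale is k = 1/cos φ = sec φ.
At 47.4°: h = 1.000, k = 1.477; principal scales a = 1.477, b = 1.000.
sin(ω/2) = (a − b)/(a + b) = 0.4774/2.477 = 0.1927, so ω = 2 arcsin(0.1927) ≈ 22.2°.

22.2°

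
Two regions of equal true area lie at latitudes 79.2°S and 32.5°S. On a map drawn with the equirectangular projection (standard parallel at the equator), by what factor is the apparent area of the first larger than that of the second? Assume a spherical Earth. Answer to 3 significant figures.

4.50

Plate carrée maps x = Rλ, y = Rφ. The meridian scale is h = 1 and the parallel scale is k = 1/cos φ = sec φ.
Areal scale at 79.2°: h·k = 1.000 × 5.337 = 5.337.
Areal scale at 32.5°: h·k = 1.000 × 1.186 = 1.186.
Ratio = 5.337/1.186 ≈ 4.50.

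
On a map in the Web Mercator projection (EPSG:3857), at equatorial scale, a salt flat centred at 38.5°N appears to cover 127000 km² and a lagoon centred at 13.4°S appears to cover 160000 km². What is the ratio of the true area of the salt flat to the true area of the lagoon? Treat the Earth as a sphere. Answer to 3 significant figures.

Mercator's areal exaggeration is sec²φ; hence true area = (apparent area) · cos²φ.
True area of salt flat: 127000 × cos²(38.5°) = 127000 × 0.6125 = 77780 km².
True area of lagoon: 160000 × cos²(13.4°) = 160000 × 0.9463 = 151400 km².
Ratio = 77780 / 151400 ≈ 0.514.

0.514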